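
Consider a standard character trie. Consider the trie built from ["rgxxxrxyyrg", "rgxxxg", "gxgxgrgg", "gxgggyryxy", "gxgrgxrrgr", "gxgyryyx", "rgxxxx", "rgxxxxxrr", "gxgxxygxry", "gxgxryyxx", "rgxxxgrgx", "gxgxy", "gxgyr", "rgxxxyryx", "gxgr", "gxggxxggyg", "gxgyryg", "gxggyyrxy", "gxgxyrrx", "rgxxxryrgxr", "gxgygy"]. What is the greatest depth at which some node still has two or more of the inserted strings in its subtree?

6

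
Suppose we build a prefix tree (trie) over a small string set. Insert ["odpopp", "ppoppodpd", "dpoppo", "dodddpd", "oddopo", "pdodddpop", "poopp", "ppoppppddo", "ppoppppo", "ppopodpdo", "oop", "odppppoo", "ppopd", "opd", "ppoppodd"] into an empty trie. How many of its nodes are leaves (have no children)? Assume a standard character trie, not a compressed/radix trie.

15

Leaves are exactly the stored words that no other stored word extends.
Those words: "dodddpd", "dpoppo", "oddopo", "odpopp", "odppppoo", "oop", "opd", "pdodddpop", "poopp", "ppopd", "ppopodpdo", "ppoppodd", "ppoppodpd", "ppoppppddo", "ppoppppo"
Leaf count: 15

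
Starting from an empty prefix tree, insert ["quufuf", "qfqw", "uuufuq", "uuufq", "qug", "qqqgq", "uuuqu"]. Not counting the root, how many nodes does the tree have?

23

Count nodes per top-level branch (shared prefixes stored once):
  'q'-branch (qfqw, qqqgq, qug, quufuf): 14 nodes
  'u'-branch (uuufq, uuufuq, uuuqu): 9 nodes
Sum: 23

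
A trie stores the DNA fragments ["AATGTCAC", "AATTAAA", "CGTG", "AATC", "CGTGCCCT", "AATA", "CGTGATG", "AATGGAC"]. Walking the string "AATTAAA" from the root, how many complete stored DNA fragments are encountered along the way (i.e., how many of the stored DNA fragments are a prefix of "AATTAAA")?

Walk "AATTAAA" from the root; an end-of-word marker is hit whenever a stored word is a prefix of "AATTAAA".
Prefixes of the query that are stored words: "AATTAAA"
Count: 1

1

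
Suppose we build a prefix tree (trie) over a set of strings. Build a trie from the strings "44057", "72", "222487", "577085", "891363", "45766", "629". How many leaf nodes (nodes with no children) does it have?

7

Leaves are exactly the stored words that no other stored word extends.
Those words: "222487", "44057", "45766", "577085", "629", "72", "891363"
Leaf count: 7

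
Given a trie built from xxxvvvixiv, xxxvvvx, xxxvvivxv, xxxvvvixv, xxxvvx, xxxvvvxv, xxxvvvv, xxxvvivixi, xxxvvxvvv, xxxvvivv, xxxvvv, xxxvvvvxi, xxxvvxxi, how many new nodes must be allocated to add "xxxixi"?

3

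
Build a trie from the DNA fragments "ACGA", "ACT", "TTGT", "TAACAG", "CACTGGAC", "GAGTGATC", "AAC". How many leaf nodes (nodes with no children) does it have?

7

Leaves are exactly the stored words that no other stored word extends.
Those words: "AAC", "ACGA", "ACT", "CACTGGAC", "GAGTGATC", "TAACAG", "TTGT"
Leaf count: 7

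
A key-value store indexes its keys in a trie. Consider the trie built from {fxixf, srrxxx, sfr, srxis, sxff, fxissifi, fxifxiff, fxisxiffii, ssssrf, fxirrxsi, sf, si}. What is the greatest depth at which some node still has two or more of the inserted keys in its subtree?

The deepest shared node is where two words last agree before diverging.
e.g. "fxissifi" and "fxisxiffii" share the prefix "fxis" of length 4; no pair shares a longer one.
Longest shared-prefix length: 4

4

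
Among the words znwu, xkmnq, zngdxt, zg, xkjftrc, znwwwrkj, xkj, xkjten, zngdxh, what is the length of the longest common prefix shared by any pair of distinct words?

5

The deepest shared node is where two words last agree before diverging.
e.g. "zngdxh" and "zngdxt" share the prefix "zngdx" of length 5; no pair shares a longer one.
Longest shared-prefix length: 5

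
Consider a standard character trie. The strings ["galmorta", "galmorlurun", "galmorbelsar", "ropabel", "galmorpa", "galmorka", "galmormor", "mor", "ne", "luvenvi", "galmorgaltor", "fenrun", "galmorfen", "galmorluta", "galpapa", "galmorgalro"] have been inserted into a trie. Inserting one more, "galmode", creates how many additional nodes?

2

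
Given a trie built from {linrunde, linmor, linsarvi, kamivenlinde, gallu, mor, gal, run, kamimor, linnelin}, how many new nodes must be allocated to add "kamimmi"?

2

Walking "kamimmi" from the root, the first 5 characters ("kamim") follow existing edges; "m" is the first miss.
So 7 − 5 = 2 new nodes.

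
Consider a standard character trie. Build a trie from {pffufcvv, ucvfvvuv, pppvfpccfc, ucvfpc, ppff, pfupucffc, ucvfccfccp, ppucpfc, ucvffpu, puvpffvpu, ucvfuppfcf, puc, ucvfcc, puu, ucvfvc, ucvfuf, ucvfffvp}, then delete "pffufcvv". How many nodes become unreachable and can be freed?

6

After clearing the end-marker at "pffufcvv", prune upward until reaching a node still needed by another word.
The suffix "fufcvv" (6 nodes) is used only by "pffufcvv"; the node for "pf" still has the child "u", so pruning stops there.
Nodes removed: 6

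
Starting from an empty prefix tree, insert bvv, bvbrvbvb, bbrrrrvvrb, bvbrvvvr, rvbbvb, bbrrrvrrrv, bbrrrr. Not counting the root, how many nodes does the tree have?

For each word, the new-node count is its length minus the longest prefix already in the trie:
  "bvv" → 3 new (b, v, v)
  "bvbrvbvb" → prefix "bv" already present; 6 new (b, r, v, b, v, b)
  "bbrrrrvvrb" → prefix "b" already present; 9 new (b, r, r, r, r, v, v, r, b)
  "bvbrvvvr" → prefix "bvbrv" already present; 3 new (v, v, r)
  "rvbbvb" → 6 new (r, v, b, b, v, b)
  "bbrrrvrrrv" → prefix "bbrrr" already present; 5 new (v, r, r, r, v)
  "bbrrrr" → prefix "bbrrrr" already present; 0 new (none)
Total nodes = 3 + 6 + 9 + 3 + 6 + 5 + 0 = 32

32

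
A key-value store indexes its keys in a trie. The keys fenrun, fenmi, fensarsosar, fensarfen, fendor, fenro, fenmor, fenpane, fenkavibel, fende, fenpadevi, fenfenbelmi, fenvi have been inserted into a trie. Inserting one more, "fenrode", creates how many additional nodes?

The longest prefix of "fenrode" already in the trie is "fenro" (length 5).
So 7 − 5 = 2 new nodes.

2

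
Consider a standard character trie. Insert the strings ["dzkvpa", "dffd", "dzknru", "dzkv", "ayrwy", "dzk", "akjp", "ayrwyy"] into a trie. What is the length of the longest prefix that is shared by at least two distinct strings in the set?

5

Equivalently: take the maximum, over all pairs, of their longest common prefix length.
e.g. "ayrwy" and "ayrwyy" share the prefix "ayrwy" of length 5; no pair shares a longer one.
Longest shared-prefix length: 5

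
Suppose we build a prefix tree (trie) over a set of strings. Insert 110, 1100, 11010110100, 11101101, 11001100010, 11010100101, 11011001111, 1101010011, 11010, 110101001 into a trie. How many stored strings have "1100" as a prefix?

2

Walk to "1100"; the words in its subtree are exactly those with that prefix.
Words under "1100": 1100, 11001100010
Count: 2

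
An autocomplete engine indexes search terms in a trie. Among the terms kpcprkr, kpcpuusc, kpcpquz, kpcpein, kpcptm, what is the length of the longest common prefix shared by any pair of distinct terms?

Equivalently: take the maximum, over all pairs, of their longest common prefix length.
"kpcpein" and "kpcpquz" agree on "kpcp" (4 characters) before diverging; nothing deeper is shared.
Longest shared-prefix length: 4

4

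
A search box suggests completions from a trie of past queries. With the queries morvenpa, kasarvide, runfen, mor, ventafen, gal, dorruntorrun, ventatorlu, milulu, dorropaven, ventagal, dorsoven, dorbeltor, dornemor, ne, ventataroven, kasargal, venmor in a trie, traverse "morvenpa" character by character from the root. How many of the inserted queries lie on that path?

2

Traverse "morvenpa" character by character; count nodes along the way that are marked as word ends.
Prefixes of the query that are stored words: "mor", "morvenpa"
Count: 2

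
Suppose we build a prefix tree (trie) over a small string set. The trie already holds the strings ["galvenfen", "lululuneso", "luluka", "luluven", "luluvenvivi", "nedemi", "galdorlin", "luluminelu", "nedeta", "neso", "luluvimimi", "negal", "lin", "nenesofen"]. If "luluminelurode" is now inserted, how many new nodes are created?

4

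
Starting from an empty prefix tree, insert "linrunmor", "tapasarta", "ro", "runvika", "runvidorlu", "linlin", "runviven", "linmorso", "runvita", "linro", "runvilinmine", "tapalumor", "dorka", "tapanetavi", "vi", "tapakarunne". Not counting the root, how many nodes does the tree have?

77

Insert word by word; a character creates a node only if that edge doesn't already exist:
  "linrunmor" → 9 new (l, i, n, r, u, n, m, o, r)
  "tapasarta" → 9 new (t, a, p, a, s, a, r, t, a)
  "ro" → 2 new (r, o)
  "runvika" → prefix "r" already present; 6 new (u, n, v, i, k, a)
  "runvidorlu" → prefix "runvi" already present; 5 new (d, o, r, l, u)
  "linlin" → prefix "lin" already present; 3 new (l, i, n)
  "runviven" → prefix "runvi" already present; 3 new (v, e, n)
  "linmorso" → prefix "lin" already present; 5 new (m, o, r, s, o)
  "runvita" → prefix "runvi" already present; 2 new (t, a)
  "linro" → prefix "linr" already present; 1 new (o)
  "runvilinmine" → prefix "runvi" already present; 7 new (l, i, n, m, i, n, e)
  "tapalumor" → prefix "tapa" already present; 5 new (l, u, m, o, r)
  "dorka" → 5 new (d, o, r, k, a)
  "tapanetavi" → prefix "tapa" already present; 6 new (n, e, t, a, v, i)
  "vi" → 2 new (v, i)
  "tapakarunne" → prefix "tapa" already present; 7 new (k, a, r, u, n, n, e)
Total nodes = 9 + 9 + 2 + 6 + 5 + 3 + 3 + 5 + 2 + 1 + 7 + 5 + 5 + 6 + 2 + 7 = 77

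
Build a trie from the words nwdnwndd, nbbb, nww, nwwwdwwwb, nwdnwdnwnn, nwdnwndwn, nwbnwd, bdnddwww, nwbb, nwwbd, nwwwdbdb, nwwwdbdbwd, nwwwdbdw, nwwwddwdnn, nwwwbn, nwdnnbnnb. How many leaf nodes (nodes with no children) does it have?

A leaf is a node with no children — equivalently, the end of a word that is not a proper prefix of any other stored word.
Those words: "bdnddwww", "nbbb", "nwbb", "nwbnwd", "nwdnnbnnb", "nwdnwdnwnn", "nwdnwndd", "nwdnwndwn", "nwwbd", "nwwwbn", "nwwwdbdbwd", "nwwwdbdw", "nwwwddwdnn", "nwwwdwwwb"
Leaf count: 14

14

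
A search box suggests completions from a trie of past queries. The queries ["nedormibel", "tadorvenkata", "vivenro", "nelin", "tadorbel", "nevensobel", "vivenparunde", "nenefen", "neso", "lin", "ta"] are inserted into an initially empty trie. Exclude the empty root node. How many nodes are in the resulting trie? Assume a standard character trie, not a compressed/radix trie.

60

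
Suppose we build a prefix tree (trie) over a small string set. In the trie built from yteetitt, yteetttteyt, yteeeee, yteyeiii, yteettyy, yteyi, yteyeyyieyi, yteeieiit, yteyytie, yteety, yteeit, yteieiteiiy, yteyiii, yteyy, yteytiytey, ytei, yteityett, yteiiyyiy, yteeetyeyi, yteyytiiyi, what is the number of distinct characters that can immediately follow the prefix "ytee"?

Follow the path "ytee" to its node, then look at its outgoing edges.
Distinct next characters after "ytee": e, i, t.
That node has 3 child edges.

3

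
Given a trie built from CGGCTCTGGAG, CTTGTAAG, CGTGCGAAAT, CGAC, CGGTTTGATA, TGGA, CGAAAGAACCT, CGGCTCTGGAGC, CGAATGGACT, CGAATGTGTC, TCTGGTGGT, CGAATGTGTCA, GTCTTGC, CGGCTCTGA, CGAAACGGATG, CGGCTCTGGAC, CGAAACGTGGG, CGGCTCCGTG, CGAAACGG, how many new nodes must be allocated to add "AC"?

2

Nothing in the trie begins with "A"; the whole of "AC" is new.
2 − 0 = 2 new nodes.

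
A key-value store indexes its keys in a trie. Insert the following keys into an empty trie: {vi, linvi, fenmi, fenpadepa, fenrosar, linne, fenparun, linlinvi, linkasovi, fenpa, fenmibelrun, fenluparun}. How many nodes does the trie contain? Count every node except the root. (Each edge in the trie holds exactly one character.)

Insert word by word; a character creates a node only if that edge doesn't already exist:
  "vi" → 2 new (v, i)
  "linvi" → 5 new (l, i, n, v, i)
  "fenmi" → 5 new (f, e, n, m, i)
  "fenpadepa" → prefix "fen" already present; 6 new (p, a, d, e, p, a)
  "fenrosar" → prefix "fen" already present; 5 new (r, o, s, a, r)
  "linne" → prefix "lin" already present; 2 new (n, e)
  "fenparun" → prefix "fenpa" already present; 3 new (r, u, n)
  "linlinvi" → prefix "lin" already present; 5 new (l, i, n, v, i)
  "linkasovi" → prefix "lin" already present; 6 new (k, a, s, o, v, i)
  "fenpa" → prefix "fenpa" already present; 0 new (none)
  "fenmibelrun" → prefix "fenmi" already present; 6 new (b, e, l, r, u, n)
  "fenluparun" → prefix "fen" already present; 7 new (l, u, p, a, r, u, n)
Total nodes = 2 + 5 + 5 + 6 + 5 + 2 + 3 + 5 + 6 + 0 + 6 + 7 = 52

52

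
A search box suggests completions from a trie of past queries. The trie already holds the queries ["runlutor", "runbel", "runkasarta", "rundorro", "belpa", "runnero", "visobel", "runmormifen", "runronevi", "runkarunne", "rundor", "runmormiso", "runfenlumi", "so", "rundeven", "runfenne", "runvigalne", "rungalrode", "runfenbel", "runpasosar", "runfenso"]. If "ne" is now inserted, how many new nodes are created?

Nothing in the trie begins with "n"; the whole of "ne" is new.
2 − 0 = 2 new nodes.

2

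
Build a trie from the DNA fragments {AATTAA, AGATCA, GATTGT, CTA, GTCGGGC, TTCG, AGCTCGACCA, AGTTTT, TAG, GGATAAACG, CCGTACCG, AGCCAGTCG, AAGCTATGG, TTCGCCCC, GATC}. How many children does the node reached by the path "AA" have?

Follow the path "AA" to its node, then look at its outgoing edges.
Characters that immediately follow "AA" among the stored strings: {G, T}.
That node has 2 child edges.

2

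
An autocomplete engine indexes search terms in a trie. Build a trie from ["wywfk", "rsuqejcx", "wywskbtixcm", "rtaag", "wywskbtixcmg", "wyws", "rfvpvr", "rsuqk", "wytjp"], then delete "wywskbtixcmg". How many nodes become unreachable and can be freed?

After clearing the end-marker at "wywskbtixcmg", prune upward until reaching a node still needed by another word.
The suffix "g" (1 node) is used only by "wywskbtixcmg"; "wywskbtixcm" is itself a stored word, so pruning stops there.
Nodes removed: 1

1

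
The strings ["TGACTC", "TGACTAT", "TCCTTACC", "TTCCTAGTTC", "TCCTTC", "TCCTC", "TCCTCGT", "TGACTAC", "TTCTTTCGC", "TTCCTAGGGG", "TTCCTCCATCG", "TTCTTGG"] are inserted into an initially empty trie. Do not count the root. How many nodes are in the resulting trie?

46

Trace insertions, counting only characters that open a new branch:
  "TGACTC" → 6 new (T, G, A, C, T, C)
  "TGACTAT" → prefix "TGACT" already present; 2 new (A, T)
  "TCCTTACC" → prefix "T" already present; 7 new (C, C, T, T, A, C, C)
  "TTCCTAGTTC" → prefix "T" already present; 9 new (T, C, C, T, A, G, T, T, C)
  "TCCTTC" → prefix "TCCTT" already present; 1 new (C)
  "TCCTC" → prefix "TCCT" already present; 1 new (C)
  "TCCTCGT" → prefix "TCCTC" already present; 2 new (G, T)
  "TGACTAC" → prefix "TGACTA" already present; 1 new (C)
  "TTCTTTCGC" → prefix "TTC" already present; 6 new (T, T, T, C, G, C)
  "TTCCTAGGGG" → prefix "TTCCTAG" already present; 3 new (G, G, G)
  "TTCCTCCATCG" → prefix "TTCCT" already present; 6 new (C, C, A, T, C, G)
  "TTCTTGG" → prefix "TTCTT" already present; 2 new (G, G)
Total nodes = 6 + 2 + 7 + 9 + 1 + 1 + 2 + 1 + 6 + 3 + 6 + 2 = 46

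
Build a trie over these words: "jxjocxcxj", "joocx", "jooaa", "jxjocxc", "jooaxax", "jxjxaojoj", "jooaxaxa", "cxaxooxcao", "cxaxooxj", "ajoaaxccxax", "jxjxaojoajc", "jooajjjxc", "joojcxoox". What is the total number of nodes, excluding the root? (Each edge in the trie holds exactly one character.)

61

Count nodes per top-level branch (shared prefixes stored once):
  'a'-branch (ajoaaxccxax): 11 nodes
  'c'-branch (cxaxooxcao, cxaxooxj): 11 nodes
  'j'-branch (jooaa, jooajjjxc, jooaxax, jooaxaxa, joocx, joojcxoox, jxjocxc, jxjocxcxj, jxjxaojoajc, jxjxaojoj): 39 nodes
Sum: 61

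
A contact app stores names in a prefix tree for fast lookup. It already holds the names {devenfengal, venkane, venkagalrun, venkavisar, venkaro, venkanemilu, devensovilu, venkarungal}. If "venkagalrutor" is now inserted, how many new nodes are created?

"venkagalru" is already a path in the trie; the remaining "tor" must be added.
Each of the 3 remaining characters creates one node.

3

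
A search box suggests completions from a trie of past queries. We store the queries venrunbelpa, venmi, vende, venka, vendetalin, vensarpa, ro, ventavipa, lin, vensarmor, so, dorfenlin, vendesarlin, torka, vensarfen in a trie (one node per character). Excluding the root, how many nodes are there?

Trace insertions, counting only characters that open a new branch:
  "venrunbelpa" → 11 new (v, e, n, r, u, n, b, e, l, p, a)
  "venmi" → prefix "ven" already present; 2 new (m, i)
  "vende" → prefix "ven" already present; 2 new (d, e)
  "venka" → prefix "ven" already present; 2 new (k, a)
  "vendetalin" → prefix "vende" already present; 5 new (t, a, l, i, n)
  "vensarpa" → prefix "ven" already present; 5 new (s, a, r, p, a)
  "ro" → 2 new (r, o)
  "ventavipa" → prefix "ven" already present; 6 new (t, a, v, i, p, a)
  "lin" → 3 new (l, i, n)
  "vensarmor" → prefix "vensar" already present; 3 new (m, o, r)
  "so" → 2 new (s, o)
  "dorfenlin" → 9 new (d, o, r, f, e, n, l, i, n)
  "vendesarlin" → prefix "vende" already present; 6 new (s, a, r, l, i, n)
  "torka" → 5 new (t, o, r, k, a)
  "vensarfen" → prefix "vensar" already present; 3 new (f, e, n)
Total nodes = 11 + 2 + 2 + 2 + 5 + 5 + 2 + 6 + 3 + 3 + 2 + 9 + 6 + 5 + 3 = 66

66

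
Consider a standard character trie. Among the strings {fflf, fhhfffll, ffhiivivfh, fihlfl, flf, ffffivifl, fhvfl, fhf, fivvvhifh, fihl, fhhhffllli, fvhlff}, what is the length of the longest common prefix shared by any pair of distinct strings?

The deepest shared node is where two words last agree before diverging.
e.g. "fihl" and "fihlfl" share the prefix "fihl" of length 4; no pair shares a longer one.
Longest shared-prefix length: 4

4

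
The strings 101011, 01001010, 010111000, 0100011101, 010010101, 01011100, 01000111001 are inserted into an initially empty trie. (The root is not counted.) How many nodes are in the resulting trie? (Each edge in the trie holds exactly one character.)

29

For each word, the new-node count is its length minus the longest prefix already in the trie:
  "101011" → 6 new (1, 0, 1, 0, 1, 1)
  "01001010" → 8 new (0, 1, 0, 0, 1, 0, 1, 0)
  "010111000" → prefix "010" already present; 6 new (1, 1, 1, 0, 0, 0)
  "0100011101" → prefix "0100" already present; 6 new (0, 1, 1, 1, 0, 1)
  "010010101" → prefix "01001010" already present; 1 new (1)
  "01011100" → prefix "01011100" already present; 0 new (none)
  "01000111001" → prefix "010001110" already present; 2 new (0, 1)
Total nodes = 6 + 8 + 6 + 6 + 1 + 0 + 2 = 29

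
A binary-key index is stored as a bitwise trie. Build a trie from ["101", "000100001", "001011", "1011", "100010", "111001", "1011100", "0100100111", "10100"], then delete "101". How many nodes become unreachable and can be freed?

After clearing the end-marker at "101", prune upward until reaching a node still needed by another word.
Every node on "101" is still needed (e.g. by "1011"), so nothing is freed.
Nodes removed: 0

0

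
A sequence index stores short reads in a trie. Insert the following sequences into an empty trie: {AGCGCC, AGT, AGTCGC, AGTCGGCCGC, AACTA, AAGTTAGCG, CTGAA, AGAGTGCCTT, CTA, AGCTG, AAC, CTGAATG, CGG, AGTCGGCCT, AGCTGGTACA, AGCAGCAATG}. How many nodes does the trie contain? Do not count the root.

59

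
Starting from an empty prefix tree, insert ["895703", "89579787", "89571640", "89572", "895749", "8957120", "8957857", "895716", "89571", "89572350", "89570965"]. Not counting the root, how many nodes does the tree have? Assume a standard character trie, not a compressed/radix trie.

28

For each word, the new-node count is its length minus the longest prefix already in the trie:
  "895703" → 6 new (8, 9, 5, 7, 0, 3)
  "89579787" → prefix "8957" already present; 4 new (9, 7, 8, 7)
  "89571640" → prefix "8957" already present; 4 new (1, 6, 4, 0)
  "89572" → prefix "8957" already present; 1 new (2)
  "895749" → prefix "8957" already present; 2 new (4, 9)
  "8957120" → prefix "89571" already present; 2 new (2, 0)
  "8957857" → prefix "8957" already present; 3 new (8, 5, 7)
  "895716" → prefix "895716" already present; 0 new (none)
  "89571" → prefix "89571" already present; 0 new (none)
  "89572350" → prefix "89572" already present; 3 new (3, 5, 0)
  "89570965" → prefix "89570" already present; 3 new (9, 6, 5)
Total nodes = 6 + 4 + 4 + 1 + 2 + 2 + 3 + 0 + 0 + 3 + 3 = 28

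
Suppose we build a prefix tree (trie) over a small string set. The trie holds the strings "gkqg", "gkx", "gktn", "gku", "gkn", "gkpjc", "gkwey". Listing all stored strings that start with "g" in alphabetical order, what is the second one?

gkpjc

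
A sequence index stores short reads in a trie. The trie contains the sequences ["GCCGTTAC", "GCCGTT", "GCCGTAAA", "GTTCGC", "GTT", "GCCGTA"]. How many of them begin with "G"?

6

Traverse to the node for "G", then collect every word in that subtree.
Words under "G": GCCGTA, GCCGTAAA, GCCGTT, GCCGTTAC, GTT, GTTCGC
Count: 6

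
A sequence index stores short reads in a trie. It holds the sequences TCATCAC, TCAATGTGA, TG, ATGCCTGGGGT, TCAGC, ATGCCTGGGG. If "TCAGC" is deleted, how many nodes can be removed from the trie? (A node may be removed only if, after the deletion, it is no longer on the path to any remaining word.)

2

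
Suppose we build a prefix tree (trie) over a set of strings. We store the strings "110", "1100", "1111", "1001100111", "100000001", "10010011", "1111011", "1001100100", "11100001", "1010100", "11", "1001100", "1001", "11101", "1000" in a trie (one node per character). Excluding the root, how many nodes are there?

41

Insert word by word; a character creates a node only if that edge doesn't already exist:
  "110" → 3 new (1, 1, 0)
  "1100" → prefix "110" already present; 1 new (0)
  "1111" → prefix "11" already present; 2 new (1, 1)
  "1001100111" → prefix "1" already present; 9 new (0, 0, 1, 1, 0, 0, 1, 1, 1)
  "100000001" → prefix "100" already present; 6 new (0, 0, 0, 0, 0, 1)
  "10010011" → prefix "1001" already present; 4 new (0, 0, 1, 1)
  "1111011" → prefix "1111" already present; 3 new (0, 1, 1)
  "1001100100" → prefix "10011001" already present; 2 new (0, 0)
  "11100001" → prefix "111" already present; 5 new (0, 0, 0, 0, 1)
  "1010100" → prefix "10" already present; 5 new (1, 0, 1, 0, 0)
  "11" → prefix "11" already present; 0 new (none)
  "1001100" → prefix "1001100" already present; 0 new (none)
  "1001" → prefix "1001" already present; 0 new (none)
  "11101" → prefix "1110" already present; 1 new (1)
  "1000" → prefix "1000" already present; 0 new (none)
Total nodes = 3 + 1 + 2 + 9 + 6 + 4 + 3 + 2 + 5 + 5 + 0 + 0 + 0 + 1 + 0 = 41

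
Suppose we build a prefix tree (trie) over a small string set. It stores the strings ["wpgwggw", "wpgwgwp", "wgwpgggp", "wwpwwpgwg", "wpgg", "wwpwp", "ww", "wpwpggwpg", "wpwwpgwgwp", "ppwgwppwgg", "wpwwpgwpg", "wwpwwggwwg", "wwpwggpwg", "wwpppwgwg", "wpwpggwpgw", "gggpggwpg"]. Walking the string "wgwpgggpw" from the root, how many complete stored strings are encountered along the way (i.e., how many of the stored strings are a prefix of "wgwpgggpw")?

1

Walk "wgwpgggpw" from the root; an end-of-word marker is hit whenever a stored word is a prefix of "wgwpgggpw".
Prefixes of the query that are stored words: "wgwpgggp"
Count: 1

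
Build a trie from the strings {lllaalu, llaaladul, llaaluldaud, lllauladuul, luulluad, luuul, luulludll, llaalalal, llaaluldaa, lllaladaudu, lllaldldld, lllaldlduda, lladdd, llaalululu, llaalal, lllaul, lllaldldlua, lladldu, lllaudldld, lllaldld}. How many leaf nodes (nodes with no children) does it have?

17

A leaf is a node with no children — equivalently, the end of a word that is not a proper prefix of any other stored word.
Those words: "llaaladul", "llaalalal", "llaaluldaa", "llaaluldaud", "llaalululu", "lladdd", "lladldu", "lllaalu", "lllaladaudu", "lllaldldld", "lllaldldlua", "lllaldlduda", "lllaudldld", "lllauladuul", "luulluad", "luulludll", "luuul"
Leaf count: 17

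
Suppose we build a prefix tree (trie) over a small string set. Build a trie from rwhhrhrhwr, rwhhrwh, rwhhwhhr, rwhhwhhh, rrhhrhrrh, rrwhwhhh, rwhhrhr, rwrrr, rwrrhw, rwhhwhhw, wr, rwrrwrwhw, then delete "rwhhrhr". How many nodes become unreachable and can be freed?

0

Walk "rwhhrhr" from the leaf back toward the root, removing each node that no remaining word uses.
Every node on "rwhhrhr" is still needed (e.g. by "rwhhrhrhwr"), so nothing is freed.
Nodes removed: 0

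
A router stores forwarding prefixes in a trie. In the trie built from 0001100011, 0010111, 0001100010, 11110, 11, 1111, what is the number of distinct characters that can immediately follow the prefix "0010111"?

The children of the "0010111" node are the distinct next characters among strings starting with "0010111".
No stored string extends past "0010111".
That node has 0 child edges.

0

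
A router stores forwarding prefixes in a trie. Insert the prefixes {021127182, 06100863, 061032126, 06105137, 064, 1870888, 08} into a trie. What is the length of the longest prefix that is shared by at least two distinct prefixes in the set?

The deepest shared node is where two words last agree before diverging.
"06100863" and "061032126" agree on "0610" (4 characters) before diverging; nothing deeper is shared.
Longest shared-prefix length: 4

4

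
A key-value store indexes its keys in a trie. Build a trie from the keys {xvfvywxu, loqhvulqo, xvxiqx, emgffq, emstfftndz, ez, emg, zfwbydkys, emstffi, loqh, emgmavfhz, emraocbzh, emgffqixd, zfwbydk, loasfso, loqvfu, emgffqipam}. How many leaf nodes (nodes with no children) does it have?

13

A leaf is a node with no children — equivalently, the end of a word that is not a proper prefix of any other stored word.
Those words: "emgffqipam", "emgffqixd", "emgmavfhz", "emraocbzh", "emstffi", "emstfftndz", "ez", "loasfso", "loqhvulqo", "loqvfu", "xvfvywxu", "xvxiqx", "zfwbydkys"
Leaf count: 13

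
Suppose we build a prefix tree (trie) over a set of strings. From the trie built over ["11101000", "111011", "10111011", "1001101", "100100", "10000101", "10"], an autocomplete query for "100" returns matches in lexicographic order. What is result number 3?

1001101

Filter for "100…" and sort: "10000101", "100100", "1001101"
Position 3: 1001101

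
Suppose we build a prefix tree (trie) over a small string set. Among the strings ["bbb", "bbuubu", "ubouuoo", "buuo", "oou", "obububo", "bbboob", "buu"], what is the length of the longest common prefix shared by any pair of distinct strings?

The deepest shared node is where two words last agree before diverging.
e.g. "bbb" and "bbboob" share the prefix "bbb" of length 3; no pair shares a longer one.
Longest shared-prefix length: 3

3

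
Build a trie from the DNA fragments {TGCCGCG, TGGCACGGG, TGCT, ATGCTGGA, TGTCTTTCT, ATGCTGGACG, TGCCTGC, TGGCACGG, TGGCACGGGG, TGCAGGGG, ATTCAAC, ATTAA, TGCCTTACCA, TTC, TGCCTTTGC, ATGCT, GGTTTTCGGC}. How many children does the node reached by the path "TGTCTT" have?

Walk "TGTCTT" from the root, arriving at one node.
Distinct next characters after "TGTCTT": T.
That node has 1 child edge.

1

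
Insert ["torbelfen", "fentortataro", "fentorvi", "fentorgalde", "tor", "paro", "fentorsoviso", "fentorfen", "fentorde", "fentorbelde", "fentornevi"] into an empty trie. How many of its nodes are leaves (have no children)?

10

Leaves are exactly the stored words that no other stored word extends.
Those words: "fentorbelde", "fentorde", "fentorfen", "fentorgalde", "fentornevi", "fentorsoviso", "fentortataro", "fentorvi", "paro", "torbelfen"
Leaf count: 10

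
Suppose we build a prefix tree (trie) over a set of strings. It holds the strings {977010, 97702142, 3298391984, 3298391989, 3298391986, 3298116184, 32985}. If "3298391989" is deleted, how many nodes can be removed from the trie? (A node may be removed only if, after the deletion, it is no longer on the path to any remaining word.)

1

A node on "3298391989"'s path can go only if nothing else ends at it or branches off below it.
The suffix "9" (1 node) is used only by "3298391989"; the node for "329839198" still has the child "4", so pruning stops there.
Nodes removed: 1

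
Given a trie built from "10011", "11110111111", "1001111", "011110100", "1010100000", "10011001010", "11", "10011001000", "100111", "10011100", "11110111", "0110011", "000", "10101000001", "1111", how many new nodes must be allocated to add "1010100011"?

2

The longest prefix of "1010100011" already in the trie is "10101000" (length 8).
Each of the 2 remaining characters creates one node.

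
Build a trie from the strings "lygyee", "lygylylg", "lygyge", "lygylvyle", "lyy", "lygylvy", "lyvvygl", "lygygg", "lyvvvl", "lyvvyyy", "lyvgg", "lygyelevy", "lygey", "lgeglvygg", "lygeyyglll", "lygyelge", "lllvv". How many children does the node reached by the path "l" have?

Follow the path "l" to its node, then look at its outgoing edges.
Characters that immediately follow "l" among the stored strings: {g, l, y}.
That node has 3 child edges.

3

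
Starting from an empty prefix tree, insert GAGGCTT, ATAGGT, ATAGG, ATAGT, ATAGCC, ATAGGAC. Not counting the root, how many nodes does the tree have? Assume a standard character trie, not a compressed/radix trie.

18

Trie structure (* marks end of a word):
(root)
├─ A
│  └─ T
│     └─ A
│        └─ G
│           ├─ C
│           │  └─ C *
│           ├─ G *
│           │  ├─ A
│           │  │  └─ C *
│           │  └─ T *
│           └─ T *
└─ G
   └─ A
      └─ G
         └─ G
            └─ C
               └─ T
                  └─ T *
Counting every labelled node above: 18.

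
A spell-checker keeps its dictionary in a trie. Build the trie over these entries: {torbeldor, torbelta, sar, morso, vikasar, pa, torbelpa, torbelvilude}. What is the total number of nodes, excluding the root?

36

Trie structure (* marks end of a word):
(root)
├─ m
│  └─ o
│     └─ r
│        └─ s
│           └─ o *
├─ p
│  └─ a *
├─ s
│  └─ a
│     └─ r *
├─ t
│  └─ o
│     └─ r
│        └─ b
│           └─ e
│              └─ l
│                 ├─ d
│                 │  └─ o
│                 │     └─ r *
│                 ├─ p
│                 │  └─ a *
│                 ├─ t
│                 │  └─ a *
│                 └─ v
│                    └─ i
│                       └─ l
│                          └─ u
│                             └─ d
│                                └─ e *
└─ v
   └─ i
      └─ k
         └─ a
            └─ s
               └─ a
                  └─ r *
Counting every labelled node above: 36.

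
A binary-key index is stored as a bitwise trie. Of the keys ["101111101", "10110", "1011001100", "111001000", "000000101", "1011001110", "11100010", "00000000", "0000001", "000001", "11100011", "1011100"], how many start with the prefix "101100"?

Filter for entries beginning with "101100":
Matches: "1011001100", "1011001110"
Count: 2

2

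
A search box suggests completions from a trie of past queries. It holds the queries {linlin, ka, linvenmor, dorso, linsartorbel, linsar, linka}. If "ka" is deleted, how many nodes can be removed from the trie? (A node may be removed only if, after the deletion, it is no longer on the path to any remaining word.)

After clearing the end-marker at "ka", prune upward until reaching a node still needed by another word.
No other word shares any prefix with "ka", so all 2 of its nodes go.
Nodes removed: 2

2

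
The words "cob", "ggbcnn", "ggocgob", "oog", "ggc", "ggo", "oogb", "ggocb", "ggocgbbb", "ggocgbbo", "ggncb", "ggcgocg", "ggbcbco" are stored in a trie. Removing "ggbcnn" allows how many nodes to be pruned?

2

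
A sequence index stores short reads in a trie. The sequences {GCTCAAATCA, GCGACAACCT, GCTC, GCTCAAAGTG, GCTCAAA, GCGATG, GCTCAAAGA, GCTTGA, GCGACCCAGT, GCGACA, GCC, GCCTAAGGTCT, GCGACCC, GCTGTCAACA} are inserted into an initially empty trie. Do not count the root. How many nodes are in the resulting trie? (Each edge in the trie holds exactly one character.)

48

For each word, the new-node count is its length minus the longest prefix already in the trie:
  "GCTCAAATCA" → 10 new (G, C, T, C, A, A, A, T, C, A)
  "GCGACAACCT" → prefix "GC" already present; 8 new (G, A, C, A, A, C, C, T)
  "GCTC" → prefix "GCTC" already present; 0 new (none)
  "GCTCAAAGTG" → prefix "GCTCAAA" already present; 3 new (G, T, G)
  "GCTCAAA" → prefix "GCTCAAA" already present; 0 new (none)
  "GCGATG" → prefix "GCGA" already present; 2 new (T, G)
  "GCTCAAAGA" → prefix "GCTCAAAG" already present; 1 new (A)
  "GCTTGA" → prefix "GCT" already present; 3 new (T, G, A)
  "GCGACCCAGT" → prefix "GCGAC" already present; 5 new (C, C, A, G, T)
  "GCGACA" → prefix "GCGACA" already present; 0 new (none)
  "GCC" → prefix "GC" already present; 1 new (C)
  "GCCTAAGGTCT" → prefix "GCC" already present; 8 new (T, A, A, G, G, T, C, T)
  "GCGACCC" → prefix "GCGACCC" already present; 0 new (none)
  "GCTGTCAACA" → prefix "GCT" already present; 7 new (G, T, C, A, A, C, A)
Total nodes = 10 + 8 + 0 + 3 + 0 + 2 + 1 + 3 + 5 + 0 + 1 + 8 + 0 + 7 = 48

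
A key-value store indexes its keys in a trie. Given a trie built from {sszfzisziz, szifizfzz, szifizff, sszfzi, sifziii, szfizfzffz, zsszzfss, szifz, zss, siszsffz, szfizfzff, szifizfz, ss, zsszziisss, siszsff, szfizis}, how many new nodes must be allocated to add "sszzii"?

Walking "sszzii" from the root, the first 3 characters ("ssz") follow existing edges; "z" is the first miss.
So 6 − 3 = 3 new nodes.

3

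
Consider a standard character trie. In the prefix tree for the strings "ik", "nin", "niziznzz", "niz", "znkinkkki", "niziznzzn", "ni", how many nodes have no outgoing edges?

4

Leaves are exactly the stored words that no other stored word extends.
Those words: "ik", "nin", "niziznzzn", "znkinkkki"
Leaf count: 4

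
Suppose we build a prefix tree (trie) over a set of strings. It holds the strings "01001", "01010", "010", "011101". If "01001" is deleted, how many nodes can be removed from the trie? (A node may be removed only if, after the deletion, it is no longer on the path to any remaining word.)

Walk "01001" from the leaf back toward the root, removing each node that no remaining word uses.
The suffix "01" (2 nodes) is used only by "01001"; the node for "010" still has the child "1", so pruning stops there.
Nodes removed: 2

2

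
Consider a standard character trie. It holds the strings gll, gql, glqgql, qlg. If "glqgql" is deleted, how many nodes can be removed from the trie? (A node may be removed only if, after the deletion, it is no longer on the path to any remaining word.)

Walk "glqgql" from the leaf back toward the root, removing each node that no remaining word uses.
The suffix "qgql" (4 nodes) is used only by "glqgql"; the node for "gl" still has the child "l", so pruning stops there.
Nodes removed: 4

4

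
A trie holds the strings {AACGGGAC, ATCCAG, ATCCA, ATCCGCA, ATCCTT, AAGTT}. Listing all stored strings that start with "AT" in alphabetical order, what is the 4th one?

Words with prefix "AT", in lexicographic order: "ATCCA", "ATCCAG", "ATCCGCA", "ATCCTT"
Position 4: ATCCTT

ATCCTT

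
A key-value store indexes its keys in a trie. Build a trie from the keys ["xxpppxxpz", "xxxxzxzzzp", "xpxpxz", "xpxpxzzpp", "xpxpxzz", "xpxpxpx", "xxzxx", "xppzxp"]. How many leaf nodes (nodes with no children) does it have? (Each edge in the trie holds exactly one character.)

6

A leaf is a node with no children — equivalently, the end of a word that is not a proper prefix of any other stored word.
Those words: "xppzxp", "xpxpxpx", "xpxpxzzpp", "xxpppxxpz", "xxxxzxzzzp", "xxzxx"
Leaf count: 6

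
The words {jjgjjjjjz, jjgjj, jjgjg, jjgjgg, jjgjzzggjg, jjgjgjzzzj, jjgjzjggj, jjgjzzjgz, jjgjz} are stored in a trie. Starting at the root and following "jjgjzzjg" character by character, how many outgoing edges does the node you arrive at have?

The children of the "jjgjzzjg" node are the distinct next characters among strings starting with "jjgjzzjg".
Distinct next characters after "jjgjzzjg": z.
That node has 1 child edge.

1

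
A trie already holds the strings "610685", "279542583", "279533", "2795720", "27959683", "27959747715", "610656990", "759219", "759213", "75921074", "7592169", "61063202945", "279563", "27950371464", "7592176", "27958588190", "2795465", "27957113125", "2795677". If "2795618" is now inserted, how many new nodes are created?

"27956" is already a path in the trie; the remaining "18" must be added.
Each of the 2 remaining characters creates one node.

2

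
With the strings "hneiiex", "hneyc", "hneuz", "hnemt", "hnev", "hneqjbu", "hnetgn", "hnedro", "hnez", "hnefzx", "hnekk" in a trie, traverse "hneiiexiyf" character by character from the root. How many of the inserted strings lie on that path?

Traverse "hneiiexiyf" character by character; count nodes along the way that are marked as word ends.
Prefixes of the query that are stored words: "hneiiex"
Count: 1

1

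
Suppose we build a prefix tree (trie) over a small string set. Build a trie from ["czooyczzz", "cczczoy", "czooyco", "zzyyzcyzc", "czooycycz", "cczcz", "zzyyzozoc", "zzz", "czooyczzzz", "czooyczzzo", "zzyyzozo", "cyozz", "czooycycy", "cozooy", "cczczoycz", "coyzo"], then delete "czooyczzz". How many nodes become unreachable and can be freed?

0

After clearing the end-marker at "czooyczzz", prune upward until reaching a node still needed by another word.
Every node on "czooyczzz" is still needed (e.g. by "czooyczzzz"), so nothing is freed.
Nodes removed: 0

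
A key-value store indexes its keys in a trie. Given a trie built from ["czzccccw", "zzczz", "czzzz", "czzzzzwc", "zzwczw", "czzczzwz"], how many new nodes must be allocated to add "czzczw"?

"czzcz" is already a path in the trie; the remaining "w" must be added.
New nodes needed: |"czzczw"| − 5 = 6 − 5 = 1.

1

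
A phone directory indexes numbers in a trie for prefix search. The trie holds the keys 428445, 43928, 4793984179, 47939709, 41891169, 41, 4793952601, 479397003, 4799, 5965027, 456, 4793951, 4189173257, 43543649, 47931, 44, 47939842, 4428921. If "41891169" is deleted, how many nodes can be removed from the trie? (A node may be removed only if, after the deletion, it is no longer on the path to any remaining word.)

After clearing the end-marker at "41891169", prune upward until reaching a node still needed by another word.
The suffix "169" (3 nodes) is used only by "41891169"; the node for "41891" still has the child "7", so pruning stops there.
Nodes removed: 3

3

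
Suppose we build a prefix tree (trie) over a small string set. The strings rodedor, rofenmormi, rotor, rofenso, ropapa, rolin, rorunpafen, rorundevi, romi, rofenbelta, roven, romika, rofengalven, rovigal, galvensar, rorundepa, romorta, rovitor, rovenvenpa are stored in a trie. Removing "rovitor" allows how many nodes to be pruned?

3

Walk "rovitor" from the leaf back toward the root, removing each node that no remaining word uses.
The suffix "tor" (3 nodes) is used only by "rovitor"; the node for "rovi" still has the child "g", so pruning stops there.
Nodes removed: 3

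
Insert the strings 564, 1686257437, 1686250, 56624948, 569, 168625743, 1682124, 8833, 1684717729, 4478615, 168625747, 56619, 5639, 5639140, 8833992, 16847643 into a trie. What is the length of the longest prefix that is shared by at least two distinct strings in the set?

9

Equivalently: take the maximum, over all pairs, of their longest common prefix length.
"168625743" and "1686257437" agree on "168625743" (9 characters) before diverging; nothing deeper is shared.
Longest shared-prefix length: 9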